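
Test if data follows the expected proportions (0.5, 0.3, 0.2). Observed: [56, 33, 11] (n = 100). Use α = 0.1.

Expected: [50.0, 30.0, 20.0]. χ² = 5.07. df = 2, critical = 4.605. Reject H₀.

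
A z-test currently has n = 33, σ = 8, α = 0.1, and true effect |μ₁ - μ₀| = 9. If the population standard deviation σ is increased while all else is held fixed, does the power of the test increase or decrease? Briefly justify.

Power decreases: a larger σ inflates the standard error σ/√n, pulling the sampling distribution under H₁ back toward the critical value.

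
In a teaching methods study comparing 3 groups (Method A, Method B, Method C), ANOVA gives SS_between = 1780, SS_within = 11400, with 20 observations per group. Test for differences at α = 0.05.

df_between = 2, df_within = 57. F = MS_between/MS_within = 890.0/200.0 = 4.45. F_crit ≈ 3.159. Reject H₀. At least one mean differs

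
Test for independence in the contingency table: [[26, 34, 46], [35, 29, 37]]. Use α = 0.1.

χ² = 2.581. df = 2, critical = 4.605. Fail to reject H₀. No evidence of dependence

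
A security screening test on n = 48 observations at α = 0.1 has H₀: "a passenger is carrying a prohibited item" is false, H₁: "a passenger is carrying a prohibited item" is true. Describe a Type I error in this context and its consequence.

Type I error: rejecting H₀ when it is true — concluding that a passenger is carrying a prohibited item when in fact it is not. Consequence: detaining an innocent passenger — delay and inconvenience.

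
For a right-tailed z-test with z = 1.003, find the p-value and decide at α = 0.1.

p = P(Z > 1.003) = 1 - Φ(1.003) ≈ 0.1579. Since p ≥ 0.1, fail to reject H₀ (not significant) at α = 0.1.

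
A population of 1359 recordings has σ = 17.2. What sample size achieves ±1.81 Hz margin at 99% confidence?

Without FPC: n₀ = (2.576×17.2/1.81)² = 599.227. With FPC: n = n₀N/(n₀+N-1) = 416.1 → n = 417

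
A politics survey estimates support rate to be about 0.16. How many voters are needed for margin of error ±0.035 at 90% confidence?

n = z²p(1-p)/E² = 1.645²×0.16×0.84/0.035² = 296.9 → n = 297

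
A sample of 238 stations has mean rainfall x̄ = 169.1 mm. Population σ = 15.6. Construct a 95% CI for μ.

CI = x̄ ± z*(σ/√n) = 169.1 ± 1.96(15.6/√238) = 169.1 ± 1.98 = (167.12, 171.08)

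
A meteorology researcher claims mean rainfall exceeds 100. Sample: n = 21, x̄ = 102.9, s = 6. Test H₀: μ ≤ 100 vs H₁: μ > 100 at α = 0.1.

t = (102.9 - 100)/(6/√21) = 2.215, df = 20. Critical t = 1.325. Reject H₀.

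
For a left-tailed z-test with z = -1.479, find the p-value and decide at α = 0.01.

p = P(Z < -1.479) = Φ(-1.479) ≈ 0.0696. Since p ≥ 0.01, fail to reject H₀ (not significant) at α = 0.01.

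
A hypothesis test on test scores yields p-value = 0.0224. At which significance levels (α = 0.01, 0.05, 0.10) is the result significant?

p = 0.0224. Significant at: α = 0.05, 0.1.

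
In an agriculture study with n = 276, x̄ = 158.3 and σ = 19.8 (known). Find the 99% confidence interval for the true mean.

CI = x̄ ± z*(σ/√n) = 158.3 ± 2.576(19.8/√276) = 158.3 ± 3.07 = (155.23, 161.37)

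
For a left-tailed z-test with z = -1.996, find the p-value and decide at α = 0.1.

p = P(Z < -1.996) = Φ(-1.996) ≈ 0.023. Since p < 0.1, reject H₀ (significant) at α = 0.1.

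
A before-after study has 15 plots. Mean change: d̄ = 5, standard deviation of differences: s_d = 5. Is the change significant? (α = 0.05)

t = d̄/(s_d/√n) = 5/(5/√15) = 3.873. df = 14, critical t = ±2.145. Reject H₀.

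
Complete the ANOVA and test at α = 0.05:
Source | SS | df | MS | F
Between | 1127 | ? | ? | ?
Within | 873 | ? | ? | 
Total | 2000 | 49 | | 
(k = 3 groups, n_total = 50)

df_between = 2, df_within = 47. MS_between = 563.5, MS_within = 18.57. F = 30.337, F_crit ≈ 3.195. Reject H₀.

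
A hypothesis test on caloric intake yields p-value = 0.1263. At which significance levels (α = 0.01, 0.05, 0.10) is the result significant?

p = 0.1263. Not significant at any of the given levels.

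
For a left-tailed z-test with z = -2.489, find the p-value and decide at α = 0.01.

p = P(Z < -2.489) = Φ(-2.489) ≈ 0.0064. Since p < 0.01, reject H₀ (significant) at α = 0.01.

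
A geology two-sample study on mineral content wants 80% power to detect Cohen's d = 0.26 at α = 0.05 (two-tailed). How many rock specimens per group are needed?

z_{α/2} = 1.96, z_β = Φ⁻¹(0.8) = 0.842. For small effect (d = 0.26): n per group = 2(z_{α/2} + z_β)²/d² = 2(1.96 + 0.842)²/0.26² = 232.3 → 233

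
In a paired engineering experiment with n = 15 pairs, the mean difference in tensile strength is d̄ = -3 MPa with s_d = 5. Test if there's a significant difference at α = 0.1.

t = d̄/(s_d/√n) = -3/(5/√15) = -2.324. df = 14, critical t = ±1.761. Reject H₀.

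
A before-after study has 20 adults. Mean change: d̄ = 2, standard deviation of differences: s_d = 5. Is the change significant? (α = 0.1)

t = d̄/(s_d/√n) = 2/(5/√20) = 1.789. df = 19, critical t = ±1.729. Reject H₀.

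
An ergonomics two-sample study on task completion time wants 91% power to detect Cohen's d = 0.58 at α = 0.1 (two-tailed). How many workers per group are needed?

z_{α/2} = 1.645, z_β = Φ⁻¹(0.91) = 1.341. For medium effect (d = 0.58): n per group = 2(z_{α/2} + z_β)²/d² = 2(1.645 + 1.341)²/0.58² = 53.01 → 54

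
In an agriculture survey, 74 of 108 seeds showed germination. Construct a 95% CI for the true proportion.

p̂ = 0.685. CI = p̂ ± z*√(p̂(1-p̂)/n) = (0.598, 0.773)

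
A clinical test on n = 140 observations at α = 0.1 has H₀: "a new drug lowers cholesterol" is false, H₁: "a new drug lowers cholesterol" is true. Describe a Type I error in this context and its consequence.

Type I error: rejecting H₀ when it is true — concluding that a new drug lowers cholesterol when in fact it is not. Consequence: approving an ineffective drug — patients take a useless medication and may skip effective alternatives.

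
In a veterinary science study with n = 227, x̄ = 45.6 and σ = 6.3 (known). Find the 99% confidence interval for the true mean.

CI = x̄ ± z*(σ/√n) = 45.6 ± 2.576(6.3/√227) = 45.6 ± 1.08 = (44.52, 46.68)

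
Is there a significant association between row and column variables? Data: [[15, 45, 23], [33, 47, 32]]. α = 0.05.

χ² = 4.043. df = 2, critical = 5.991. Fail to reject H₀. No evidence of dependence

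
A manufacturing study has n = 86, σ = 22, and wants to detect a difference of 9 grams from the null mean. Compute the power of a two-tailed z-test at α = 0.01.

SE = σ/√n = 22/√86 = 2.372. Non-centrality λ = d/SE = 9/2.372 = 3.794. Power ≈ Φ(λ - z_{α/2}) = Φ(3.794 - 2.576) = Φ(1.218) = 0.888.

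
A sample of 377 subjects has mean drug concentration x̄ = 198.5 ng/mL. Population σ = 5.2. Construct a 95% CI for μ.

CI = x̄ ± z*(σ/√n) = 198.5 ± 1.96(5.2/√377) = 198.5 ± 0.52 = (197.98, 199.02)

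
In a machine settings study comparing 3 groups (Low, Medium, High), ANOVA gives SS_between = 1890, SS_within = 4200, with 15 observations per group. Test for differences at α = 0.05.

df_between = 2, df_within = 42. F = MS_between/MS_within = 945.0/100.0 = 9.45. F_crit ≈ 3.22. Reject H₀. At least one mean differs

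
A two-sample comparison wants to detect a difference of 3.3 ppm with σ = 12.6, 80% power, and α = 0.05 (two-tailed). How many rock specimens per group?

n per group = 2(z_α/2 + z_β)²σ²/d² = 2×(1.96 + 0.84)²×12.6²/3.3² = 228.6 → n = 229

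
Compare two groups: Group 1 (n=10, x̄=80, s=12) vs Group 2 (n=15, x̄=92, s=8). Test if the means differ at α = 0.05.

Pooled sp = 9.76. t = -3.011, df = 23. Critical t = ±2.069. Reject H₀.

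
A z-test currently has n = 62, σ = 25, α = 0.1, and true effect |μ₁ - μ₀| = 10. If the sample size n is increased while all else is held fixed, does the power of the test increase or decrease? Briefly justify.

Power increases: a larger n shrinks the standard error σ/√n, moving the sampling distribution under H₁ further from the critical value.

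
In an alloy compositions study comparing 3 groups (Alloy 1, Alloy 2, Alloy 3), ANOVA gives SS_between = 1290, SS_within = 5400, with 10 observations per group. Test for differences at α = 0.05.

df_between = 2, df_within = 27. F = MS_between/MS_within = 645.0/200.0 = 3.225. F_crit ≈ 3.354. Fail to reject H₀.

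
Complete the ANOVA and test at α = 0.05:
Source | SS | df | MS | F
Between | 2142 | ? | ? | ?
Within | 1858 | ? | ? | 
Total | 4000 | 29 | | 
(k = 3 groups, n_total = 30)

df_between = 2, df_within = 27. MS_between = 1071.0, MS_within = 68.81. F = 15.564, F_crit ≈ 3.354. Reject H₀.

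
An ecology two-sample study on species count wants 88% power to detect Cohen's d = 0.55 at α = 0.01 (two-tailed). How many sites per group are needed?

z_{α/2} = 2.576, z_β = Φ⁻¹(0.88) = 1.175. For medium effect (d = 0.55): n per group = 2(z_{α/2} + z_β)²/d² = 2(2.576 + 1.175)²/0.55² = 93.02 → 94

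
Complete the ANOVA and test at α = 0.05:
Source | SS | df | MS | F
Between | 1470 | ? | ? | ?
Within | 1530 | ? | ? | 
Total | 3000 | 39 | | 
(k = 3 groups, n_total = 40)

df_between = 2, df_within = 37. MS_between = 735.0, MS_within = 41.35. F = 17.775, F_crit ≈ 3.252. Reject H₀.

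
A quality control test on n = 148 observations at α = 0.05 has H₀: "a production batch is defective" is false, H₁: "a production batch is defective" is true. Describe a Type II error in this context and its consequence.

Type II error: failing to reject H₀ when it is false — concluding that a production batch is defective is not supported when in fact it is. Consequence: shipping a defective batch — faulty products reach customers.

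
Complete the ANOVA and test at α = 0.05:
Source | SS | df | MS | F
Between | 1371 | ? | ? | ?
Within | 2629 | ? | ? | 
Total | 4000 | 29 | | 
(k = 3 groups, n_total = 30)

df_between = 2, df_within = 27. MS_between = 685.5, MS_within = 97.37. F = 7.04, F_crit ≈ 3.354. Reject H₀.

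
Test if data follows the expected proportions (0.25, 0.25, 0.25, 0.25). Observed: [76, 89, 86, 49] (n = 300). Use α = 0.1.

Expected: [75.0, 75.0, 75.0, 75.0]. χ² = 13.253. df = 3, critical = 6.251. Reject H₀.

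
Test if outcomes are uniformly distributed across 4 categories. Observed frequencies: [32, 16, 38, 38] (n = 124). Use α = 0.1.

Expected = 31 each. χ² = Σ(O-E)²/E = 10.452. df = 3, critical value = 6.251. Reject H₀.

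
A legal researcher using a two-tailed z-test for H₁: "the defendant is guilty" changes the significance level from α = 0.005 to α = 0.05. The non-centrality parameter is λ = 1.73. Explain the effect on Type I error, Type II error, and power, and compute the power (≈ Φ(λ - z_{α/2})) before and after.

Increasing α from 0.005 to 0.05:
• Type I error rate increases (α is the Type I rate by definition).
• Critical value moves from z_{α/2} = 2.807 to 1.96, so power = Φ(λ - z_{α/2}) goes from Φ(1.73 - 2.807) = 0.141 to Φ(1.73 - 1.96) = 0.409.
• Type II error rate β = 1 - power therefore decreases (0.859 → 0.591).
Appropriate when false negatives are costly — here, acquitting a guilty person.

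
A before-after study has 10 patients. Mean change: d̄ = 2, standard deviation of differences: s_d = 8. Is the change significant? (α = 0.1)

t = d̄/(s_d/√n) = 2/(8/√10) = 0.791. df = 9, critical t = ±1.833. Fail to reject H₀.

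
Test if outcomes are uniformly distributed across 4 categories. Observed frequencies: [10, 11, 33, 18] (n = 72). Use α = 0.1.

Expected = 18 each. χ² = Σ(O-E)²/E = 18.778. df = 3, critical value = 6.251. Reject H₀.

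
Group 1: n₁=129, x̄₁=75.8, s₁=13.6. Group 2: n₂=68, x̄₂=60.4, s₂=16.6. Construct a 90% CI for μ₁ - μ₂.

Difference = 15.4. SE = √(13.6²/129 + 16.6²/68) = 2.342. CI = (11.55, 19.25)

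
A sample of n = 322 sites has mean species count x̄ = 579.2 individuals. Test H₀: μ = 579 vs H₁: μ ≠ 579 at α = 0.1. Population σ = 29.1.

z = (x̄ - μ₀)/(σ/√n) = (579.2 - 579)/(29.1/√322) = 0.123. Critical value: ±1.645. Since |0.123| ≤ 1.645, Fail to reject H₀.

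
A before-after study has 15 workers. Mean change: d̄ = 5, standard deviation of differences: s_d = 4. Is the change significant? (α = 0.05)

t = d̄/(s_d/√n) = 5/(4/√15) = 4.841. df = 14, critical t = ±2.145. Reject H₀.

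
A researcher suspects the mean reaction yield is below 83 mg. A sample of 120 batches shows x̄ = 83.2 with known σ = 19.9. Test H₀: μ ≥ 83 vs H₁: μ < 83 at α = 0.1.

z = 0.11. Critical value: -1.28. Fail to reject H₀.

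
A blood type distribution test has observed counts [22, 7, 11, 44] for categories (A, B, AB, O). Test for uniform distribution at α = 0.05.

Expected = 21 each. χ² = Σ(O-E)²/E = 39.333. df = 3, critical value = 7.815. Reject H₀.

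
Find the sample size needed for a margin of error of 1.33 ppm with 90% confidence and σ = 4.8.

n = (z*σ/E)² = (1.645×4.8/1.33)² = 35.2 → n = 36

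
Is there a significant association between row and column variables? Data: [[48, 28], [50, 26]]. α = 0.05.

χ² = 0.115. df = 1, critical = 3.841. Fail to reject H₀. No evidence of dependence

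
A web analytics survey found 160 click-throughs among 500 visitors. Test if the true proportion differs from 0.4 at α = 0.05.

p̂ = 0.32, p₀ = 0.4. z = (p̂ - p₀)/√(p₀(1-p₀)/n) = -3.651. Critical: ±1.96. Reject H₀.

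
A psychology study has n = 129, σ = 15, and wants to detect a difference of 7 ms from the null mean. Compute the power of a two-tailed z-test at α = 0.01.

SE = σ/√n = 15/√129 = 1.321. Non-centrality λ = d/SE = 7/1.321 = 5.3. Power ≈ Φ(λ - z_{α/2}) = Φ(5.3 - 2.576) = Φ(2.724) = 0.997.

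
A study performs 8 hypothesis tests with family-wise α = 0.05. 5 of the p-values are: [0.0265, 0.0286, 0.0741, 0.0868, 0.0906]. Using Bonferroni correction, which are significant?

Bonferroni α = 0.05/8 = 0.00625. None of the given p-values are significant.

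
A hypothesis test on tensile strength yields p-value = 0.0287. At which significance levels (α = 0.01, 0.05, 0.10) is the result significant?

p = 0.0287. Significant at: α = 0.05, 0.1.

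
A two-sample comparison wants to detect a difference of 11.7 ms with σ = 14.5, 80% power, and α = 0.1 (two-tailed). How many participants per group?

n per group = 2(z_α/2 + z_β)²σ²/d² = 2×(1.645 + 0.84)²×14.5²/11.7² = 19.0 → n = 19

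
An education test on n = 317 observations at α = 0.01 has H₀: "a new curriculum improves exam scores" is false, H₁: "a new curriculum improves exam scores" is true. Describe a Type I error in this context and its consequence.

Type I error: rejecting H₀ when it is true — concluding that a new curriculum improves exam scores when in fact it is not. Consequence: adopting a curriculum that gives no real benefit — disruption for nothing.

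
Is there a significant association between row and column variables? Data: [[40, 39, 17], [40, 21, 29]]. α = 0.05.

χ² = 8.346. df = 2, critical = 5.991. Reject H₀. Variables are dependent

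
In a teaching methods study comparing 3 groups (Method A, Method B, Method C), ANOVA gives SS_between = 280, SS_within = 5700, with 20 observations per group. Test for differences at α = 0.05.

df_between = 2, df_within = 57. F = MS_between/MS_within = 140.0/100.0 = 1.4. F_crit ≈ 3.159. Fail to reject H₀.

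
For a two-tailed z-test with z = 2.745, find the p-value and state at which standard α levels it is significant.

p = 2·P(Z > |2.745|) = 2·(1 - Φ(2.745)) ≈ 0.0061. Significant at α = 0.1; Significant at α = 0.05; Significant at α = 0.01.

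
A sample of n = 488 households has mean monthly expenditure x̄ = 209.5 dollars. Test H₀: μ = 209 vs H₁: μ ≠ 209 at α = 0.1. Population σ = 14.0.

z = (x̄ - μ₀)/(σ/√n) = (209.5 - 209)/(14.0/√488) = 0.789. Critical value: ±1.645. Since |0.789| ≤ 1.645, Fail to reject H₀.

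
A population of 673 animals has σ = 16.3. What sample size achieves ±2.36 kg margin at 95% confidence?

Without FPC: n₀ = (1.96×16.3/2.36)² = 183.258. With FPC: n = n₀N/(n₀+N-1) = 144.2 → n = 145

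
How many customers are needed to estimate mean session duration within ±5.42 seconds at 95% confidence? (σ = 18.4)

n = (z*σ/E)² = (1.96×18.4/5.42)² = 44.3 → n = 45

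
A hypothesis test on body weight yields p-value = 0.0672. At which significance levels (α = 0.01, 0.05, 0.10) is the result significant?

p = 0.0672. Significant at: α = 0.1.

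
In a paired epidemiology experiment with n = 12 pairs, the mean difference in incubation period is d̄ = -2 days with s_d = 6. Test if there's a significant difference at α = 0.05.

t = d̄/(s_d/√n) = -2/(6/√12) = -1.155. df = 11, critical t = ±2.201. Fail to reject H₀.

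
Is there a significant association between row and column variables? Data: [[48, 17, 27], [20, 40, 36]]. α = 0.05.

χ² = 22.021. df = 2, critical = 5.991. Reject H₀. Variables are dependent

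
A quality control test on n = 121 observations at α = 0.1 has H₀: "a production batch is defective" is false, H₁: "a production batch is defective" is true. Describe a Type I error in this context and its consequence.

Type I error: rejecting H₀ when it is true — concluding that a production batch is defective when in fact it is not. Consequence: scrapping a good batch — wasted material and cost for no reason.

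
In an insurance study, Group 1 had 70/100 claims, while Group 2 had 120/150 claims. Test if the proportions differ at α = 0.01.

p̂₁ = 0.7, p̂₂ = 0.8, pooled p̂ = 0.76. z = -1.814. Critical: ±2.576. Fail to reject H₀.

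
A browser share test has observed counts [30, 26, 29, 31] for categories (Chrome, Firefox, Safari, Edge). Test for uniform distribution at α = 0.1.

Expected = 29 each. χ² = Σ(O-E)²/E = 0.483. df = 3, critical value = 6.251. Fail to reject H₀.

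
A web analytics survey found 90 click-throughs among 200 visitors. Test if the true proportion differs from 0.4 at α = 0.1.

p̂ = 0.45, p₀ = 0.4. z = (p̂ - p₀)/√(p₀(1-p₀)/n) = 1.443. Critical: ±1.645. Fail to reject H₀.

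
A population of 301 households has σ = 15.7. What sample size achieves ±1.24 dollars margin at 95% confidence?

Without FPC: n₀ = (1.96×15.7/1.24)² = 615.84. With FPC: n = n₀N/(n₀+N-1) = 202.4 → n = 203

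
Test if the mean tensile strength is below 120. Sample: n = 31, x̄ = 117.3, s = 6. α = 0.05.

t = (117.3 - 120)/(6/√31) = -2.505, df = 30. Critical t = -1.697. Reject H₀.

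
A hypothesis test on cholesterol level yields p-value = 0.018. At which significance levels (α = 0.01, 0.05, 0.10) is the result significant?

p = 0.018. Significant at: α = 0.05, 0.1.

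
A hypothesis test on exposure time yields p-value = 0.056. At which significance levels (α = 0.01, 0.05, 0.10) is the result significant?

p = 0.056. Significant at: α = 0.1.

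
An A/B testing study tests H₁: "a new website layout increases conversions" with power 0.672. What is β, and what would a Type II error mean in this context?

β = 1 - power = 1 - 0.672 = 0.328. A Type II error is failing to reject H₀ when H₀ is false (false negative) — here, failing to conclude that a new website layout increases conversions when in fact it is true. Consequence: discarding a layout that would have improved conversions — lost revenue.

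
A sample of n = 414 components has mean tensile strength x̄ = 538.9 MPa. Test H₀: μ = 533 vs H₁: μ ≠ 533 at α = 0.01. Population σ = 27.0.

z = (x̄ - μ₀)/(σ/√n) = (538.9 - 533)/(27.0/√414) = 4.446. Critical value: ±2.576. Since |4.446| > 2.576, Reject H₀.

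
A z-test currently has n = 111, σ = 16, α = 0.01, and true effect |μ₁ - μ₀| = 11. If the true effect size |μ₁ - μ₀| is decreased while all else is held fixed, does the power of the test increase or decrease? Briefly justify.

Power decreases: a smaller true effect decreases the non-centrality λ = |μ₁ - μ₀|/(σ/√n).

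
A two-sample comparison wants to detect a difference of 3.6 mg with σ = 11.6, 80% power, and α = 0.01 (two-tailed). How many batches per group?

n per group = 2(z_α/2 + z_β)²σ²/d² = 2×(2.576 + 0.84)²×11.6²/3.6² = 242.3 → n = 243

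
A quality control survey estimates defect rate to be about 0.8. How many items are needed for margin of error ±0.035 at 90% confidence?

n = z²p(1-p)/E² = 1.645²×0.8×0.2/0.035² = 353.4 → n = 354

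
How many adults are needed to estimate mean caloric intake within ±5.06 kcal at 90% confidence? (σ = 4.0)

n = (z*σ/E)² = (1.645×4.0/5.06)² = 1.7 → n = 2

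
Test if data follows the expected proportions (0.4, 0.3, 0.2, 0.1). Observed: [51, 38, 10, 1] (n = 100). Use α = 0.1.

Expected: [40.0, 30.0, 20.0, 10.0]. χ² = 18.258. df = 3, critical = 6.251. Reject H₀.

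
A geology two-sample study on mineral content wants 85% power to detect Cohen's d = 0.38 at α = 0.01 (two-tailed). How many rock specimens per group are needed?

z_{α/2} = 2.576, z_β = Φ⁻¹(0.85) = 1.036. For small effect (d = 0.38): n per group = 2(z_{α/2} + z_β)²/d² = 2(2.576 + 1.036)²/0.38² = 180.7 → 181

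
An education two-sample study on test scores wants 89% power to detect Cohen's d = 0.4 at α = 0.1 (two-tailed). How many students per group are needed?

z_{α/2} = 1.645, z_β = Φ⁻¹(0.89) = 1.227. For small effect (d = 0.4): n per group = 2(z_{α/2} + z_β)²/d² = 2(1.645 + 1.227)²/0.4² = 103.1 → 104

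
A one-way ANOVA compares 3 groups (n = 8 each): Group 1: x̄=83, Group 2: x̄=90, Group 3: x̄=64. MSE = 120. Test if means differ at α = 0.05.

Grand mean = 79.0. SS_between = 2896.0, MS_between = 1448.0. F = 12.067, F_crit ≈ 3.467. Reject H₀.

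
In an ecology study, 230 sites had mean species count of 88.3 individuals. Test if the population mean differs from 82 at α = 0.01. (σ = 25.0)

z = (x̄ - μ₀)/(σ/√n) = (88.3 - 82)/(25.0/√230) = 3.822. Critical value: ±2.576. Since |3.822| > 2.576, Reject H₀.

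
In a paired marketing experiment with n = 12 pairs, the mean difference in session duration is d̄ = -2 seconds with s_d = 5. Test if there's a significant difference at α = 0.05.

t = d̄/(s_d/√n) = -2/(5/√12) = -1.386. df = 11, critical t = ±2.201. Fail to reject H₀.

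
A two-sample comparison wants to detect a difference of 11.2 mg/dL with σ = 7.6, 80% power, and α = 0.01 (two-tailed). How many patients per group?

n per group = 2(z_α/2 + z_β)²σ²/d² = 2×(2.576 + 0.84)²×7.6²/11.2² = 10.7 → n = 11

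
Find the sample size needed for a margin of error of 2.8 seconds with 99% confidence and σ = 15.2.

n = (z*σ/E)² = (2.576×15.2/2.8)² = 195.6 → n = 196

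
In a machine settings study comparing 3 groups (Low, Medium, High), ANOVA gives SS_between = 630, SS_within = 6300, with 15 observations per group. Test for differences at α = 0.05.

df_between = 2, df_within = 42. F = MS_between/MS_within = 315.0/150.0 = 2.1. F_crit ≈ 3.22. Fail to reject H₀.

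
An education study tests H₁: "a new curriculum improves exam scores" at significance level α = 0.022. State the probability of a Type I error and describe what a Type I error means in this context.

P(Type I error) = α = 0.022. A Type I error is rejecting H₀ when H₀ is actually true (false positive) — here, concluding that a new curriculum improves exam scores when in fact this is not the case. Consequence: adopting a curriculum that gives no real benefit — disruption for nothing.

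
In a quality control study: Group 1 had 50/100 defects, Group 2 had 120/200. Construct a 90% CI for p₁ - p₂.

p̂₁ = 0.5, p̂₂ = 0.6. Difference = -0.1. CI = (-0.2, 0.0)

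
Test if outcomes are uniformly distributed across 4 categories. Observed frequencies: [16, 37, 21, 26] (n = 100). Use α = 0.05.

Expected = 25 each. χ² = Σ(O-E)²/E = 9.68. df = 3, critical value = 7.815. Reject H₀.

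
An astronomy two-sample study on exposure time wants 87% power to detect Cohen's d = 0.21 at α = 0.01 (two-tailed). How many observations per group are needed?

z_{α/2} = 2.576, z_β = Φ⁻¹(0.87) = 1.126. For small effect (d = 0.21): n per group = 2(z_{α/2} + z_β)²/d² = 2(2.576 + 1.126)²/0.21² = 621.5 → 622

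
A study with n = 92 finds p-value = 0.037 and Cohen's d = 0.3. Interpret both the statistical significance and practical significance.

Statistically significant (p = 0.037 < 0.05). Cohen's d = 0.3 indicates a small effect size. Both statistical and practical significance should be considered.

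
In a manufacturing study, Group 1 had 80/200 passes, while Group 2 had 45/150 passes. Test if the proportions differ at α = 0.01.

p̂₁ = 0.4, p̂₂ = 0.3, pooled p̂ = 0.357. z = 1.932. Critical: ±2.576. Fail to reject H₀.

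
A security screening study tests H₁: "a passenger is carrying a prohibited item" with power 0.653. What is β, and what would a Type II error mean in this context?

β = 1 - power = 1 - 0.653 = 0.347. A Type II error is failing to reject H₀ when H₀ is false (false negative) — here, failing to conclude that a passenger is carrying a prohibited item when in fact it is true. Consequence: letting a prohibited item through — security breach.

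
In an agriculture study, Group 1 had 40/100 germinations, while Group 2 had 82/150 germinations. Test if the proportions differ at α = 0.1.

p̂₁ = 0.4, p̂₂ = 0.547, pooled p̂ = 0.488. z = -2.273. Critical: ±1.645. Reject H₀.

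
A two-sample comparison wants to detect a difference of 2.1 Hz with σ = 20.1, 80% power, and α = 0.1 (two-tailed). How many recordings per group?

n per group = 2(z_α/2 + z_β)²σ²/d² = 2×(1.645 + 0.84)²×20.1²/2.1² = 1131.5 → n = 1132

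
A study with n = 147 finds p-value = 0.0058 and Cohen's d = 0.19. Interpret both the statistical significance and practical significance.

Statistically significant (p = 0.0058 < 0.05). Cohen's d = 0.19 indicates a very small effect size. Both statistical and practical significance should be considered.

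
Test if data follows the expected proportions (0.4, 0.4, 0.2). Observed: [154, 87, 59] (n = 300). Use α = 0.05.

Expected: [120.0, 120.0, 60.0]. χ² = 18.725. df = 2, critical = 5.991. Reject H₀.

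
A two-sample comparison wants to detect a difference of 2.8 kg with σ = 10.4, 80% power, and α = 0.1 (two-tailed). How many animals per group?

n per group = 2(z_α/2 + z_β)²σ²/d² = 2×(1.645 + 0.84)²×10.4²/2.8² = 170.4 → n = 171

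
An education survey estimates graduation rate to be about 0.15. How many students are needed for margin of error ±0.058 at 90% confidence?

n = z²p(1-p)/E² = 1.645²×0.15×0.85/0.058² = 102.6 → n = 103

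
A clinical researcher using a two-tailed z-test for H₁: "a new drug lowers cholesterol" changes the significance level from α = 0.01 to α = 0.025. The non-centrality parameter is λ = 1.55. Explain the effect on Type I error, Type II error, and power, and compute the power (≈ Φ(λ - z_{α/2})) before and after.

Increasing α from 0.01 to 0.025:
• Type I error rate increases (α is the Type I rate by definition).
• Critical value moves from z_{α/2} = 2.576 to 2.241, so power = Φ(λ - z_{α/2}) goes from Φ(1.55 - 2.576) = 0.152 to Φ(1.55 - 2.241) = 0.245.
• Type II error rate β = 1 - power therefore decreases (0.848 → 0.755).
Appropriate when false negatives are costly — here, shelving an effective drug — patients miss out on a treatment that would have helped.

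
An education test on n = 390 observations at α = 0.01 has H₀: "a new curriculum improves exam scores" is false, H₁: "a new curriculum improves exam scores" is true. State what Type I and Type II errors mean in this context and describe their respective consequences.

Type I (false positive): concluding that a new curriculum improves exam scores when it is not — adopting a curriculum that gives no real benefit — disruption for nothing. Type II (false negative): failing to conclude that a new curriculum improves exam scores when it is — keeping the old curriculum when the new one would have helped students. Which is costlier depends on domain priorities and is a judgement call rather than a statistical fact.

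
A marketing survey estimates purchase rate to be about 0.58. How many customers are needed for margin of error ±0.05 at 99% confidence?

n = z²p(1-p)/E² = 2.576²×0.58×0.42/0.05² = 646.6 → n = 647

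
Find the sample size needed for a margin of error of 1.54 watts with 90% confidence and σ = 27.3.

n = (z*σ/E)² = (1.645×27.3/1.54)² = 850.4 → n = 851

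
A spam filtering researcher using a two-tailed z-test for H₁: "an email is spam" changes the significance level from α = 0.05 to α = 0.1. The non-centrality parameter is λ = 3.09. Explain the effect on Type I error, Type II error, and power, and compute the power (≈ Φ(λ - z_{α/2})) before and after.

Increasing α from 0.05 to 0.1:
• Type I error rate increases (α is the Type I rate by definition).
• Critical value moves from z_{α/2} = 1.96 to 1.645, so power = Φ(λ - z_{α/2}) goes from Φ(3.09 - 1.96) = 0.871 to Φ(3.09 - 1.645) = 0.926.
• Type II error rate β = 1 - power therefore decreases (0.129 → 0.074).
Appropriate when false negatives are costly — here, a spam email lands in the inbox.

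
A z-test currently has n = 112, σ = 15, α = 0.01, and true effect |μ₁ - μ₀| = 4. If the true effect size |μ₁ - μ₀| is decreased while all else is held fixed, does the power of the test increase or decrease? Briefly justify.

Power decreases: a smaller true effect decreases the non-centrality λ = |μ₁ - μ₀|/(σ/√n).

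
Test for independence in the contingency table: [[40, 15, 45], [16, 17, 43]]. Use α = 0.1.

χ² = 7.32. df = 2, critical = 4.605. Reject H₀. Variables are dependent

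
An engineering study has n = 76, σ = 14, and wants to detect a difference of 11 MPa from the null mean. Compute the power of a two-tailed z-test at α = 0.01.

SE = σ/√n = 14/√76 = 1.606. Non-centrality λ = d/SE = 11/1.606 = 6.85. Power ≈ Φ(λ - z_{α/2}) = Φ(6.85 - 2.576) = Φ(4.274) = 1.0.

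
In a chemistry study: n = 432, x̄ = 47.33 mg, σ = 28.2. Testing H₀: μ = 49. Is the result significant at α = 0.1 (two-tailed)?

z = (47.33 - 49)/(28.2/√432) = -1.231. Since |z| ≤ 1.645, not significant at α = 0.1.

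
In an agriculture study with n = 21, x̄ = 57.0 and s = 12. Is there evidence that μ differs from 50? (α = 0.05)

t = (x̄ - μ₀)/(s/√n) = (57.0 - 50)/(12/√21) = 2.673. df = 20, critical t = ±2.086. Reject H₀.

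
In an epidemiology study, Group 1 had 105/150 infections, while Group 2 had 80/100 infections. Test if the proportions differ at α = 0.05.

p̂₁ = 0.7, p̂₂ = 0.8, pooled p̂ = 0.74. z = -1.766. Critical: ±1.96. Fail to reject H₀.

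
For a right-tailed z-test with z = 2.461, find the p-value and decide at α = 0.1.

p = P(Z > 2.461) = 1 - Φ(2.461) ≈ 0.0069. Since p < 0.1, reject H₀ (significant) at α = 0.1.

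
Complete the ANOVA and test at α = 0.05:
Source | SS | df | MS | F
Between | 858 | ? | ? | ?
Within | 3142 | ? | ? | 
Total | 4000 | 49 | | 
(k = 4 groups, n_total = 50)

df_between = 3, df_within = 46. MS_between = 286.0, MS_within = 68.3. F = 4.187, F_crit ≈ 2.807. Reject H₀.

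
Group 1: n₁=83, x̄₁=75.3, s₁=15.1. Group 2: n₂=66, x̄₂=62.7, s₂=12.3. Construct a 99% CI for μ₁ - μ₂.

Difference = 12.6. SE = √(15.1²/83 + 12.3²/66) = 2.245. CI = (6.82, 18.38)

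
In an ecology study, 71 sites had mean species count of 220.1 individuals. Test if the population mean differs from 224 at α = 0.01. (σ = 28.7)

z = (x̄ - μ₀)/(σ/√n) = (220.1 - 224)/(28.7/√71) = -1.145. Critical value: ±2.576. Since |-1.145| ≤ 2.576, Fail to reject H₀.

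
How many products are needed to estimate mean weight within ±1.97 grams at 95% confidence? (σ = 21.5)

n = (z*σ/E)² = (1.96×21.5/1.97)² = 457.6 → n = 458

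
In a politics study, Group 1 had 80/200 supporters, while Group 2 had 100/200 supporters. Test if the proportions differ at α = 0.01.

p̂₁ = 0.4, p̂₂ = 0.5, pooled p̂ = 0.45. z = -2.01. Critical: ±2.576. Fail to reject H₀.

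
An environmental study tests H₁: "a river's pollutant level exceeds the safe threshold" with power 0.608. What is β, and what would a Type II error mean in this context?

β = 1 - power = 1 - 0.608 = 0.392. A Type II error is failing to reject H₀ when H₀ is false (false negative) — here, failing to conclude that a river's pollutant level exceeds the safe threshold when in fact it is true. Consequence: allowing unsafe pollution to continue.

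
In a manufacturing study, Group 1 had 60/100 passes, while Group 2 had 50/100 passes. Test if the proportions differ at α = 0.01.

p̂₁ = 0.6, p̂₂ = 0.5, pooled p̂ = 0.55. z = 1.421. Critical: ±2.576. Fail to reject H₀.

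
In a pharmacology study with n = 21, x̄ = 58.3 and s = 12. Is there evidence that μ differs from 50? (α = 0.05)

t = (x̄ - μ₀)/(s/√n) = (58.3 - 50)/(12/√21) = 3.17. df = 20, critical t = ±2.086. Reject H₀.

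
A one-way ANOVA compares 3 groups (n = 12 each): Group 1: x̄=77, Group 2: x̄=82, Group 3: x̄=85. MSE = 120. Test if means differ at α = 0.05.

Grand mean = 81.33. SS_between = 392.0, MS_between = 196.0. F = 1.633, F_crit ≈ 3.285. Fail to reject H₀.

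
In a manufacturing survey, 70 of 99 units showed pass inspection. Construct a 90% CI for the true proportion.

p̂ = 0.707. CI = p̂ ± z*√(p̂(1-p̂)/n) = (0.632, 0.782)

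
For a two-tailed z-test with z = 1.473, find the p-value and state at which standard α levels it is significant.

p = 2·P(Z > |1.473|) = 2·(1 - Φ(1.473)) ≈ 0.1408. Not significant at any standard level.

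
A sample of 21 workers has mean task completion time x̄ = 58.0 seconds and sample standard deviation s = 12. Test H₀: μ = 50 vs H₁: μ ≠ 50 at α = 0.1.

t = (x̄ - μ₀)/(s/√n) = (58.0 - 50)/(12/√21) = 3.055. df = 20, critical t = ±1.725. Reject H₀.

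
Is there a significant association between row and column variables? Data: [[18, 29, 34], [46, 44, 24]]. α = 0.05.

χ² = 11.81. df = 2, critical = 5.991. Reject H₀. Variables are dependent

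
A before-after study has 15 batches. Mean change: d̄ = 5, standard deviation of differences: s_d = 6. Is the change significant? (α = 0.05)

t = d̄/(s_d/√n) = 5/(6/√15) = 3.227. df = 14, critical t = ±2.145. Reject H₀.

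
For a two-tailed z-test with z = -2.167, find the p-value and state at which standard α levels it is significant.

p = 2·P(Z > |-2.167|) = 2·(1 - Φ(2.167)) ≈ 0.0302. Significant at α = 0.1; Significant at α = 0.05.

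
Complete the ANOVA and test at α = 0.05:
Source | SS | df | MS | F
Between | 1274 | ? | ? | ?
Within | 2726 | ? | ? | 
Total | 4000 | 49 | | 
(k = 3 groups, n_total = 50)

df_between = 2, df_within = 47. MS_between = 637.0, MS_within = 58.0. F = 10.983, F_crit ≈ 3.195. Reject H₀.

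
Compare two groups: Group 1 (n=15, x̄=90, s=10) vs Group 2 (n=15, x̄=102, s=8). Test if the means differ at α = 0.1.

Pooled sp = 9.06. t = -3.629, df = 28. Critical t = ±1.701. Reject H₀.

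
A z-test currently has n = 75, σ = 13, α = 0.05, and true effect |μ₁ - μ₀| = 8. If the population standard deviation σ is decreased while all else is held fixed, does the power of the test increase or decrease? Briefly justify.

Power increases: a smaller σ shrinks the standard error σ/√n, moving the sampling distribution under H₁ further from the critical value.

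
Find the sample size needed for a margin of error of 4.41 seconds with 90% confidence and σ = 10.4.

n = (z*σ/E)² = (1.645×10.4/4.41)² = 15.05 → n = 16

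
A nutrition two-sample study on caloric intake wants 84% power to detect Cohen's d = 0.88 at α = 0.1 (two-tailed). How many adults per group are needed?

z_{α/2} = 1.645, z_β = Φ⁻¹(0.84) = 0.994. For large effect (d = 0.88): n per group = 2(z_{α/2} + z_β)²/d² = 2(1.645 + 0.994)²/0.88² = 18.0 → 18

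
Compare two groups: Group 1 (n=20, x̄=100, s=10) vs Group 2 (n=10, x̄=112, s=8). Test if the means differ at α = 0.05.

Pooled sp = 9.4. t = -3.295, df = 28. Critical t = ±2.048. Reject H₀.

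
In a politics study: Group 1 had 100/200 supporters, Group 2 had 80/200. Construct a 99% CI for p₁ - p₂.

p̂₁ = 0.5, p̂₂ = 0.4. Difference = 0.1. CI = (-0.028, 0.228)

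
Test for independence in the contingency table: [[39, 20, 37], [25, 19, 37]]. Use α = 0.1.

χ² = 1.83. df = 2, critical = 4.605. Fail to reject H₀. No evidence of dependence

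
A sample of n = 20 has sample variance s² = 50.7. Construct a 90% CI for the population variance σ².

df = 19. χ²_{0.05} = 30.144, χ²_{0.95} = 10.117. CI for σ² = ((n-1)s²/χ²_{α/2}, (n-1)s²/χ²_{1-α/2}) = (19·50.7/30.144, 19·50.7/10.117) = (31.96, 95.22)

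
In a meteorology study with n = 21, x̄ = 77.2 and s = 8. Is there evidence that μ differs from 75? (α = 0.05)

t = (x̄ - μ₀)/(s/√n) = (77.2 - 75)/(8/√21) = 1.26. df = 20, critical t = ±2.086. Fail to reject H₀.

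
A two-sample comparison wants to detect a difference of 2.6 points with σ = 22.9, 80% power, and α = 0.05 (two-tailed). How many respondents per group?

n per group = 2(z_α/2 + z_β)²σ²/d² = 2×(1.96 + 0.84)²×22.9²/2.6² = 1216.4 → n = 1217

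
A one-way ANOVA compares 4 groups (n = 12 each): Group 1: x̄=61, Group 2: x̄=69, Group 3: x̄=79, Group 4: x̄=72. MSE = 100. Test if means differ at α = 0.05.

Grand mean = 70.25. SS_between = 2001.0, MS_between = 667.0. F = 6.67, F_crit ≈ 2.816. Reject H₀.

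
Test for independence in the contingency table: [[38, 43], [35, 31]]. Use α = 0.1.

χ² = 0.544. df = 1, critical = 2.706. Fail to reject H₀. No evidence of dependence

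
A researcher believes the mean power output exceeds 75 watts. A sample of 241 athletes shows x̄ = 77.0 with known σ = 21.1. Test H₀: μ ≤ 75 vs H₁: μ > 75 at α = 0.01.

z = 1.471. Critical value: 2.33. Fail to reject H₀.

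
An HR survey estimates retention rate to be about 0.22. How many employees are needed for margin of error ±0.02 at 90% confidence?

n = z²p(1-p)/E² = 1.645²×0.22×0.78/0.02² = 1160.9 → n = 1161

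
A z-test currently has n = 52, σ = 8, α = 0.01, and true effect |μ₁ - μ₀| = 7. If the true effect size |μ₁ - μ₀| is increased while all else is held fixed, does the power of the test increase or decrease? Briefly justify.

Power increases: a larger true effect increases the non-centrality λ = |μ₁ - μ₀|/(σ/√n).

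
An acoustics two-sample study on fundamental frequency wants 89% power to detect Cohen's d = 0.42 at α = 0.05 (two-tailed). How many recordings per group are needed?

z_{α/2} = 1.96, z_β = Φ⁻¹(0.89) = 1.227. For small effect (d = 0.42): n per group = 2(z_{α/2} + z_β)²/d² = 2(1.96 + 1.227)²/0.42² = 115.2 → 116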